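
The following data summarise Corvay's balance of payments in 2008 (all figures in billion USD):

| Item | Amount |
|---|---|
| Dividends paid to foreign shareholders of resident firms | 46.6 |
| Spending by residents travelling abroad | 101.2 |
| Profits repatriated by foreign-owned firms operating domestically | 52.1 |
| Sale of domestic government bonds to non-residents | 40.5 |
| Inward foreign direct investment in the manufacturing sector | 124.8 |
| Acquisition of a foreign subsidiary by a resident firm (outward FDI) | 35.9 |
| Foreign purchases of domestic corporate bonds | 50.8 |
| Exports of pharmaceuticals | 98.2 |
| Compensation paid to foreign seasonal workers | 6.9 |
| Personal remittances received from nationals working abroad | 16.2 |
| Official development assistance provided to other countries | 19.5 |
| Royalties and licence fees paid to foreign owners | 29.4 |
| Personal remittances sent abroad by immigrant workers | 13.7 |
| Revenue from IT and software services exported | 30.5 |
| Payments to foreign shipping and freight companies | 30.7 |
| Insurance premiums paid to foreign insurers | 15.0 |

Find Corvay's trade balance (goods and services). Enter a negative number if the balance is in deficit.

Goods: 98.2
Services: -29.4 - 101.2 - 15.0 + 30.5 - 30.7 = -145.8
Trade balance = 98.2 + (-145.8) = -47.6
(Excluded from the trade balance — primary income: dividends paid to foreign shareholders of resident firms 46.6, profits repatriated by foreign-owned firms operating domestically 52.1, compensation paid to foreign seasonal workers 6.9; financial account: sale of domestic government bonds to non-residents 40.5, inward foreign direct investment in the manufacturing sector 124.8, acquisition of a foreign subsidiary by a resident firm (outward FDI) 35.9, foreign purchases of domestic corporate bonds 50.8; secondary income: personal remittances received from nationals working abroad 16.2, official development assistance provided to other countries 19.5, personal remittances sent abroad by immigrant workers 13.7.)

-47.6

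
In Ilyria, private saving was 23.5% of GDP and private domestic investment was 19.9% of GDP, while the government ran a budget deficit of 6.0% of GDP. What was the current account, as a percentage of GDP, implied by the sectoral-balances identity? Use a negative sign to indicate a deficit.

-2.4

By the sectoral-balances identity, CA = (S_private - I) + (T - G).
Private balance = 23.5 - 19.9 = 3.6
Government balance (T - G) = -6.0
CA = 3.6 + (-6.0) = -2.4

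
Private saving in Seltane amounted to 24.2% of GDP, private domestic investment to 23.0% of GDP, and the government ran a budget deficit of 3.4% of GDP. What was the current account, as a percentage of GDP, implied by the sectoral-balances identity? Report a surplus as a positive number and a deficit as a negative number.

By the sectoral-balances identity, CA = (S_private - I) + (T - G).
Private balance = 24.2 - 23.0 = 1.2
Government balance (T - G) = -3.4
CA = 1.2 + (-3.4) = -2.2

-2.2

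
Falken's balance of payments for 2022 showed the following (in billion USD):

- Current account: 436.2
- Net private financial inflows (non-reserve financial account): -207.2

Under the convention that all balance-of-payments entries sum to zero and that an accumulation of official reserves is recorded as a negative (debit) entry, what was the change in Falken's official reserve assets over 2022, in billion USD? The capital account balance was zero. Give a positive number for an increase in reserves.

Official reserve transactions balance = -(436.2 + (-207.2)) = -229.0
An accumulation of reserves is recorded as a debit (negative entry), so the change in the stock of reserves is the negative of that balance.
Change in official reserves = -(-229.0) = 229.0

229.0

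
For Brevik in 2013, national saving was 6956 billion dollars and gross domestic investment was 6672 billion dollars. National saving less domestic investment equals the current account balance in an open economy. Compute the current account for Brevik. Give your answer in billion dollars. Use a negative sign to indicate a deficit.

284

CA = S - I = 6956 - 6672 = 284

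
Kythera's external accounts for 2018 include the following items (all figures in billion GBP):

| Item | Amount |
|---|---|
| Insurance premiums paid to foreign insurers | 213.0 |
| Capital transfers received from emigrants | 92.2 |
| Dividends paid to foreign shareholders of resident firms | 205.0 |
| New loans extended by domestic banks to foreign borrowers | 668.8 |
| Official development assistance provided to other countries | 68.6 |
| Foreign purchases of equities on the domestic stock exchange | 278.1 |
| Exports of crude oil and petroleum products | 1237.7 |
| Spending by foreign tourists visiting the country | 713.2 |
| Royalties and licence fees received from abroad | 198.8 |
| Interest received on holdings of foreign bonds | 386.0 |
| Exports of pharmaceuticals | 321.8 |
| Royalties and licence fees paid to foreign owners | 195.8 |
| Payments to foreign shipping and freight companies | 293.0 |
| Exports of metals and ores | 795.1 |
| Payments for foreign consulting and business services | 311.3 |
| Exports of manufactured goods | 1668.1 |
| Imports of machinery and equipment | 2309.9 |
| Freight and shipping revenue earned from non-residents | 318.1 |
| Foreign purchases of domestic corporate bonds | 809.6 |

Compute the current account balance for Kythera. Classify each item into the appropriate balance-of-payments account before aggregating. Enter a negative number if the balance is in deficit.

Goods: 321.8 + 795.1 + 1237.7 + 1668.1 - 2309.9 = 1712.8
Services: -311.3 - 293.0 + 713.2 - 213.0 + 198.8 - 195.8 + 318.1 = 217.0
Primary income: 386.0 - 205.0 = 181.0
Secondary income: -68.6
Current account = 1712.8 + 217.0 + 181.0 + (-68.6) = 2042.2
(Excluded from the current account — capital account: capital transfers received from emigrants 92.2; financial account: new loans extended by domestic banks to foreign borrowers 668.8, foreign purchases of equities on the domestic stock exchange 278.1, foreign purchases of domestic corporate bonds 809.6.)

2042.2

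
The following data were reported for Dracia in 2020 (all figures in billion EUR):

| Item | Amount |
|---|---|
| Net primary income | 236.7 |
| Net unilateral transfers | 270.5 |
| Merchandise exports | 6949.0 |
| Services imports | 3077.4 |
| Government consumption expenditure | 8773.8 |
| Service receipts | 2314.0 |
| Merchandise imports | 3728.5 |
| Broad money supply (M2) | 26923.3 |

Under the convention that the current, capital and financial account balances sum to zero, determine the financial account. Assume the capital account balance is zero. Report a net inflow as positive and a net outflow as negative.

Goods balance = 6949.0 - 3728.5 = 3220.5
Services balance = 2314.0 - 3077.4 = -763.4
Trade balance (goods + services) = 3220.5 + (-763.4) = 2457.1
Net primary income = 236.7
Net secondary income = 270.5
Current account = 2457.1 + 236.7 + 270.5 = 2964.3
Financial account = -(2964.3) = -2964.3

-2964.3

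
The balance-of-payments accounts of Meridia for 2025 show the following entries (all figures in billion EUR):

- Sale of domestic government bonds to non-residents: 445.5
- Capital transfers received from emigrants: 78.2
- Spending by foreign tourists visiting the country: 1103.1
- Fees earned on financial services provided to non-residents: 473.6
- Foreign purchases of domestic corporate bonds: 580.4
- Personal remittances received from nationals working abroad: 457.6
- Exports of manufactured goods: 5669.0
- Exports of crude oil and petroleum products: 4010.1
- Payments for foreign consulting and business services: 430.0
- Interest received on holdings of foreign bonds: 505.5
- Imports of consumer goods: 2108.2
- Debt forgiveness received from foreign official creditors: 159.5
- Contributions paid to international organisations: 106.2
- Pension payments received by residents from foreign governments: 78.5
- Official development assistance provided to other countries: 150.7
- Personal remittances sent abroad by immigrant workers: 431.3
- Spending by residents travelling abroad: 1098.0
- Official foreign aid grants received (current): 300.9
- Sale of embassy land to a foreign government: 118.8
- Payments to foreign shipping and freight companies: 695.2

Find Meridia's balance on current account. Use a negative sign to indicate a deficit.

7578.7

Goods: 5669.0 + 4010.1 - 2108.2 = 7570.9
Services: -1098.0 + 1103.1 - 430.0 + 473.6 - 695.2 = -646.5
Primary income: 505.5
Secondary income: -150.7 + 300.9 + 78.5 - 431.3 + 457.6 - 106.2 = 148.8
Current account = 7570.9 + (-646.5) + 505.5 + 148.8 = 7578.7
(Excluded from the current account — financial account: sale of domestic government bonds to non-residents 445.5, foreign purchases of domestic corporate bonds 580.4; capital account: capital transfers received from emigrants 78.2, debt forgiveness received from foreign official creditors 159.5, sale of embassy land to a foreign government 118.8.)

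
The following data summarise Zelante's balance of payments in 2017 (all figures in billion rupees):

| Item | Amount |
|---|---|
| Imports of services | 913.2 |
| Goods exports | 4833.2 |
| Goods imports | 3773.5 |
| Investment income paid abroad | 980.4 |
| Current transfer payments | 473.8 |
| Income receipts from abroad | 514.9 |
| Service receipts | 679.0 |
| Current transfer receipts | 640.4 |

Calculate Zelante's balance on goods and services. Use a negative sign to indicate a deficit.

Goods balance = 4833.2 - 3773.5 = 1059.7
Services balance = 679.0 - 913.2 = -234.2
Trade balance (goods + services) = 1059.7 + (-234.2) = 825.5

825.5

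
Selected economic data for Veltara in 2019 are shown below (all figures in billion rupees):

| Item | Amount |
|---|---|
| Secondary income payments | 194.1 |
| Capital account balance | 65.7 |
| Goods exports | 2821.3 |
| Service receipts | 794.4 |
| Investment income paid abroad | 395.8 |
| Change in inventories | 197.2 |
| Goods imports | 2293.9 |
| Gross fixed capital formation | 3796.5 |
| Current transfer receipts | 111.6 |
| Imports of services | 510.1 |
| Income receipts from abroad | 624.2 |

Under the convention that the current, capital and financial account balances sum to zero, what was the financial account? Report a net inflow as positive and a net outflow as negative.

-1023.3

Goods balance = 2821.3 - 2293.9 = 527.4
Services balance = 794.4 - 510.1 = 284.3
Trade balance (goods + services) = 527.4 + 284.3 = 811.7
Net primary income = 624.2 - 395.8 = 228.4
Net secondary income = 111.6 - 194.1 = -82.5
Current account = 811.7 + 228.4 + (-82.5) = 957.6
Financial account = -(957.6 + 65.7) = -1023.3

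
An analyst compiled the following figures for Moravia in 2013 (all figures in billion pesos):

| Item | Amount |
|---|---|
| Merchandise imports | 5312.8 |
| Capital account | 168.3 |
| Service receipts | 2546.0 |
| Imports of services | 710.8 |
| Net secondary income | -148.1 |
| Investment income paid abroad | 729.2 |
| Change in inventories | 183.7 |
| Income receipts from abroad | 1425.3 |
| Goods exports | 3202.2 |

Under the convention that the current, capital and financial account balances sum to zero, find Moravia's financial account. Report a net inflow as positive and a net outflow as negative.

-440.9

Goods balance = 3202.2 - 5312.8 = -2110.6
Services balance = 2546.0 - 710.8 = 1835.2
Trade balance (goods + services) = -2110.6 + 1835.2 = -275.4
Net primary income = 1425.3 - 729.2 = 696.1
Net secondary income = -148.1
Current account = -275.4 + 696.1 + (-148.1) = 272.6
Financial account = -(272.6 + 168.3) = -440.9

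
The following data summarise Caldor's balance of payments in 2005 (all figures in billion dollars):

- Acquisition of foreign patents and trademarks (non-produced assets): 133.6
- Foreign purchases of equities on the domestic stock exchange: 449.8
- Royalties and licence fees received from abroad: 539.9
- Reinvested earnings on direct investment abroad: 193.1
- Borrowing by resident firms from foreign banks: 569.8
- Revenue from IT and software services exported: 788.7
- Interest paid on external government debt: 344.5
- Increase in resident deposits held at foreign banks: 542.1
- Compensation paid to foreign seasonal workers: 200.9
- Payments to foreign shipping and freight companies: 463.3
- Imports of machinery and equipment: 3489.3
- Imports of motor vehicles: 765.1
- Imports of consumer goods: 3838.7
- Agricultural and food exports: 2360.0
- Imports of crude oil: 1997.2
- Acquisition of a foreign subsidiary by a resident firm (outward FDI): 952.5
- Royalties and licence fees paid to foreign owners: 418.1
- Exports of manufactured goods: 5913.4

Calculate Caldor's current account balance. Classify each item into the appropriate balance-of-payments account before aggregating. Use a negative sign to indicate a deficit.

Goods: -1997.2 - 3489.3 - 765.1 + 5913.4 + 2360.0 - 3838.7 = -1816.9
Services: 539.9 + 788.7 - 463.3 - 418.1 = 447.2
Primary income: -344.5 + 193.1 - 200.9 = -352.3
Current account = (-1816.9) + 447.2 + (-352.3) = -1722.0
(Excluded from the current account — capital account: acquisition of foreign patents and trademarks (non-produced assets) 133.6; financial account: foreign purchases of equities on the domestic stock exchange 449.8, borrowing by resident firms from foreign banks 569.8, increase in resident deposits held at foreign banks 542.1, acquisition of a foreign subsidiary by a resident firm (outward FDI) 952.5.)

-1722.0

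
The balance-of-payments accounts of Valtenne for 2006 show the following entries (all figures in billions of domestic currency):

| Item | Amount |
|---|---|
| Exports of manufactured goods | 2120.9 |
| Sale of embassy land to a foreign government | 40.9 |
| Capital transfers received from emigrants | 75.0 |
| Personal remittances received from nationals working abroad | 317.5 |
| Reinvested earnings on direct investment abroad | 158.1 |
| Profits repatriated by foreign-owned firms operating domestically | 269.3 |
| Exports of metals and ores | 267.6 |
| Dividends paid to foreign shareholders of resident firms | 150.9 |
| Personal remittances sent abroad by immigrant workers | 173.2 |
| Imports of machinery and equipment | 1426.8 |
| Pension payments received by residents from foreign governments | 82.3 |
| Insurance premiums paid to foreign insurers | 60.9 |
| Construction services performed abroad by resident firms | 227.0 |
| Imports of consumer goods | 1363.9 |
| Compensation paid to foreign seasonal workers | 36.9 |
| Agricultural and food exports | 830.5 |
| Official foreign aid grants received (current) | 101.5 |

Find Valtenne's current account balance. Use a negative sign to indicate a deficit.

623.5

Goods: 2120.9 + 830.5 - 1426.8 + 267.6 - 1363.9 = 428.3
Services: -60.9 + 227.0 = 166.1
Primary income: -150.9 - 36.9 - 269.3 + 158.1 = -299.0
Secondary income: -173.2 + 101.5 + 317.5 + 82.3 = 328.1
Current account = 428.3 + 166.1 + (-299.0) + 328.1 = 623.5
(Excluded from the current account — capital account: sale of embassy land to a foreign government 40.9, capital transfers received from emigrants 75.0.)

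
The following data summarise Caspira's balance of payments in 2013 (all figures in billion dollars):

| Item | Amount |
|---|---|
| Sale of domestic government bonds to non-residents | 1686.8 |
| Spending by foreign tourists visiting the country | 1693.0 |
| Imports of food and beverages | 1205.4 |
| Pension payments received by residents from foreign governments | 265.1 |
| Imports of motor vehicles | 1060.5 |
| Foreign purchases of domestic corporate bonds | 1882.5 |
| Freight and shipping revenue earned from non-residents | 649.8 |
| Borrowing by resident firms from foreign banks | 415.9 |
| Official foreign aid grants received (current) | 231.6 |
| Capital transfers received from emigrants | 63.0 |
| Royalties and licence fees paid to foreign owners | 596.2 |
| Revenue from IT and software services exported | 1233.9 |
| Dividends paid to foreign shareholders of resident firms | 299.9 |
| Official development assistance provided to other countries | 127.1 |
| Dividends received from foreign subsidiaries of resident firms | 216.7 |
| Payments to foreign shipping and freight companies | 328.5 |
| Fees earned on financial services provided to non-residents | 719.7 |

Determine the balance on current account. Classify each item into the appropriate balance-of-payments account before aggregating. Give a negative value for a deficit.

Goods: -1205.4 - 1060.5 = -2265.9
Services: -328.5 - 596.2 + 719.7 + 1693.0 + 1233.9 + 649.8 = 3371.7
Primary income: 216.7 - 299.9 = -83.2
Secondary income: -127.1 + 231.6 + 265.1 = 369.6
Current account = (-2265.9) + 3371.7 + (-83.2) + 369.6 = 1392.2
(Excluded from the current account — financial account: sale of domestic government bonds to non-residents 1686.8, foreign purchases of domestic corporate bonds 1882.5, borrowing by resident firms from foreign banks 415.9; capital account: capital transfers received from emigrants 63.0.)

1392.2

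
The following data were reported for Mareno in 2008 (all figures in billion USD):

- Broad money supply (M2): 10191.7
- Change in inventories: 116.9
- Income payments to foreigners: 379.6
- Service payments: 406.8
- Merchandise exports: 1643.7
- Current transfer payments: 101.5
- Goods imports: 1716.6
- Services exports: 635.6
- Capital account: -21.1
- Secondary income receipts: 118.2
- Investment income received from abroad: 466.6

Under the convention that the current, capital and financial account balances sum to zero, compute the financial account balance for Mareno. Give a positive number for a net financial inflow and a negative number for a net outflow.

-238.5

Goods balance = 1643.7 - 1716.6 = -72.9
Services balance = 635.6 - 406.8 = 228.8
Trade balance (goods + services) = -72.9 + 228.8 = 155.9
Net primary income = 466.6 - 379.6 = 87.0
Net secondary income = 118.2 - 101.5 = 16.7
Current account = 155.9 + 87.0 + 16.7 = 259.6
Financial account = -(259.6 + (-21.1)) = -238.5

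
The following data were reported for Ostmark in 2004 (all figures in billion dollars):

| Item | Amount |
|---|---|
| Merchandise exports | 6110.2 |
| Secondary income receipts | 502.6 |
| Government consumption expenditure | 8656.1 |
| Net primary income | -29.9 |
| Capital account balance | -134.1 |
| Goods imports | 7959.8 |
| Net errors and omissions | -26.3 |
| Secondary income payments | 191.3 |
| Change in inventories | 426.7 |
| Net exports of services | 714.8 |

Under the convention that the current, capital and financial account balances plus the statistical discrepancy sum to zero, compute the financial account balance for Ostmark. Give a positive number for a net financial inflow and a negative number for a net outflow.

1013.8

Goods balance = 6110.2 - 7959.8 = -1849.6
Services balance = 714.8
Trade balance (goods + services) = -1849.6 + 714.8 = -1134.8
Net primary income = -29.9
Net secondary income = 502.6 - 191.3 = 311.3
Current account = -1134.8 + (-29.9) + 311.3 = -853.4
Financial account = -(-853.4 + (-134.1) + (-26.3)) = 1013.8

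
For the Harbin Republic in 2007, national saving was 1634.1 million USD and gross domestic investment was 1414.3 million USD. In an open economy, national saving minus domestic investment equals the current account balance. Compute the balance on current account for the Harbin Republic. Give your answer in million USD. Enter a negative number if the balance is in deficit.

CA = S - I = 1634.1 - 1414.3 = 219.8

219.8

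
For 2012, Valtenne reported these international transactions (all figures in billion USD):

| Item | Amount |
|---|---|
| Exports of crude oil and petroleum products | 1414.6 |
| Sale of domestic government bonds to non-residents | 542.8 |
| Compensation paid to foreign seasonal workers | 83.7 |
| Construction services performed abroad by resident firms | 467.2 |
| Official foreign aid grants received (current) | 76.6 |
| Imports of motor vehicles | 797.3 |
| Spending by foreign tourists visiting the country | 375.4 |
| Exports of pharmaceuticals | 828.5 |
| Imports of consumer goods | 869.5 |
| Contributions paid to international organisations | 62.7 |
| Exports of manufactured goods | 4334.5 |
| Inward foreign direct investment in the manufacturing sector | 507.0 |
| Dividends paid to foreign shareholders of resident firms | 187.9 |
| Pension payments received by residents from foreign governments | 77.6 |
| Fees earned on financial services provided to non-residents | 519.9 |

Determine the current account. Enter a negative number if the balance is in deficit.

6093.2

Goods: -869.5 + 4334.5 - 797.3 + 1414.6 + 828.5 = 4910.8
Services: 467.2 + 519.9 + 375.4 = 1362.5
Primary income: -83.7 - 187.9 = -271.6
Secondary income: 76.6 + 77.6 - 62.7 = 91.5
Current account = 4910.8 + 1362.5 + (-271.6) + 91.5 = 6093.2
(Excluded from the current account — financial account: sale of domestic government bonds to non-residents 542.8, inward foreign direct investment in the manufacturing sector 507.0.)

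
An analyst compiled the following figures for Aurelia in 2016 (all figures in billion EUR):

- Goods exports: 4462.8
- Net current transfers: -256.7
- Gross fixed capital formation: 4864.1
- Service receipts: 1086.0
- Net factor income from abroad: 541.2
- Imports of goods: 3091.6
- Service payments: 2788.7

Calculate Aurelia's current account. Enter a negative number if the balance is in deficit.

Goods balance = 4462.8 - 3091.6 = 1371.2
Services balance = 1086.0 - 2788.7 = -1702.7
Trade balance (goods + services) = 1371.2 + (-1702.7) = -331.5
Net primary income = 541.2
Net secondary income = -256.7
Current account = -331.5 + 541.2 + (-256.7) = -47.0

-47.0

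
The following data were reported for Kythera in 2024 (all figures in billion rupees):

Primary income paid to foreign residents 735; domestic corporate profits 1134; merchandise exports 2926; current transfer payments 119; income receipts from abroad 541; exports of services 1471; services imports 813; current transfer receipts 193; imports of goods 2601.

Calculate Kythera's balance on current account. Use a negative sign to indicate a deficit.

Goods balance = 2926 - 2601 = 325
Services balance = 1471 - 813 = 658
Trade balance (goods + services) = 325 + 658 = 983
Net primary income = 541 - 735 = -194
Net secondary income = 193 - 119 = 74
Current account = 983 + (-194) + 74 = 863

863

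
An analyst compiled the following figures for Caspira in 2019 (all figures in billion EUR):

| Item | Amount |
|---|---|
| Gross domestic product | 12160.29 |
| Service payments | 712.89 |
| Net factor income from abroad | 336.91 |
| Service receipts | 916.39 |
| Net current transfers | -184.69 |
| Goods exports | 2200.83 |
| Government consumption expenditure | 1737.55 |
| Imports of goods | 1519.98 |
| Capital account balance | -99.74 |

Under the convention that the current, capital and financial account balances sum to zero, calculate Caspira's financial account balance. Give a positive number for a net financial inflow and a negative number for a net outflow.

Goods balance = 2200.83 - 1519.98 = 680.85
Services balance = 916.39 - 712.89 = 203.50
Trade balance (goods + services) = 680.85 + 203.50 = 884.35
Net primary income = 336.91
Net secondary income = -184.69
Current account = 884.35 + 336.91 + (-184.69) = 1036.57
Financial account = -(1036.57 + (-99.74)) = -936.83

-936.83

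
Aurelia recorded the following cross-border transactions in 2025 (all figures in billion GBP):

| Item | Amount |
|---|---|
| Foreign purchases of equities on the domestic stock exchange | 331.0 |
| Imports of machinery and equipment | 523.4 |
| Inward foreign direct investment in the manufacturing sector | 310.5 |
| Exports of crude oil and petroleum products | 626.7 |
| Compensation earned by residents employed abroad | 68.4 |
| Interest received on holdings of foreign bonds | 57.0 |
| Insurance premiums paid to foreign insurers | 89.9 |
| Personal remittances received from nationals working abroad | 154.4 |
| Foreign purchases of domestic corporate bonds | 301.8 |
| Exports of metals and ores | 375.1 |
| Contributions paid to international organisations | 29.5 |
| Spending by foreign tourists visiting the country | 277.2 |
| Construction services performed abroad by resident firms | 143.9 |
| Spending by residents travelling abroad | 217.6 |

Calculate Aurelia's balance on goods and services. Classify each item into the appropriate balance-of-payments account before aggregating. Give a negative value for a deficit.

592.0

Goods: -523.4 + 375.1 + 626.7 = 478.4
Services: 277.2 + 143.9 - 217.6 - 89.9 = 113.6
Trade balance = 478.4 + 113.6 = 592.0
(Excluded from the trade balance — financial account: foreign purchases of equities on the domestic stock exchange 331.0, inward foreign direct investment in the manufacturing sector 310.5, foreign purchases of domestic corporate bonds 301.8; primary income: compensation earned by residents employed abroad 68.4, interest received on holdings of foreign bonds 57.0; secondary income: personal remittances received from nationals working abroad 154.4, contributions paid to international organisations 29.5.)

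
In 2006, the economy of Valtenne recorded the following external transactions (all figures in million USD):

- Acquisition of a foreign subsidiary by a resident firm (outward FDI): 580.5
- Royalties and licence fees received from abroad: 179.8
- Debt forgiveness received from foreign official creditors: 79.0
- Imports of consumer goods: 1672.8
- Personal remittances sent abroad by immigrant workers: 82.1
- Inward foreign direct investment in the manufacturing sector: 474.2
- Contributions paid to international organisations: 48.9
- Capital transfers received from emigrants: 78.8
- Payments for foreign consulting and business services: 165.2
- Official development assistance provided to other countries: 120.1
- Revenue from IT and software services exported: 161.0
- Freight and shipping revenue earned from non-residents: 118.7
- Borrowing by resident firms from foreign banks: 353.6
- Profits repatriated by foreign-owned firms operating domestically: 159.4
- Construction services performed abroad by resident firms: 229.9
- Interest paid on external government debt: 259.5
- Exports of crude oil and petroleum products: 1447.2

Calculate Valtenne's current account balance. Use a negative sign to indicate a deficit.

Goods: 1447.2 - 1672.8 = -225.6
Services: 118.7 - 165.2 + 179.8 + 161.0 + 229.9 = 524.2
Primary income: -159.4 - 259.5 = -418.9
Secondary income: -48.9 - 82.1 - 120.1 = -251.1
Current account = (-225.6) + 524.2 + (-418.9) + (-251.1) = -371.4
(Excluded from the current account — financial account: acquisition of a foreign subsidiary by a resident firm (outward FDI) 580.5, inward foreign direct investment in the manufacturing sector 474.2, borrowing by resident firms from foreign banks 353.6; capital account: debt forgiveness received from foreign official creditors 79.0, capital transfers received from emigrants 78.8.)

-371.4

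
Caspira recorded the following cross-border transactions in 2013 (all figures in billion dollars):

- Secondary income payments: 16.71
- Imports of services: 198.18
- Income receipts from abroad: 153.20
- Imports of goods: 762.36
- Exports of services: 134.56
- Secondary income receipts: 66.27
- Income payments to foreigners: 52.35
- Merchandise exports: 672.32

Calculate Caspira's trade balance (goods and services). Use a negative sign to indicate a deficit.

-153.66

Goods balance = 672.32 - 762.36 = -90.04
Services balance = 134.56 - 198.18 = -63.62
Trade balance (goods + services) = -90.04 + (-63.62) = -153.66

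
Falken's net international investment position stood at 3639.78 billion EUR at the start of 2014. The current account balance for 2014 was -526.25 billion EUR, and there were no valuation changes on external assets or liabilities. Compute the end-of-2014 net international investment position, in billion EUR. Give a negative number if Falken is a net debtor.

3113.53

With no valuation effects, change in NIIP = current account = -526.25
End-of-year NIIP = 3639.78 + (-526.25) = 3113.53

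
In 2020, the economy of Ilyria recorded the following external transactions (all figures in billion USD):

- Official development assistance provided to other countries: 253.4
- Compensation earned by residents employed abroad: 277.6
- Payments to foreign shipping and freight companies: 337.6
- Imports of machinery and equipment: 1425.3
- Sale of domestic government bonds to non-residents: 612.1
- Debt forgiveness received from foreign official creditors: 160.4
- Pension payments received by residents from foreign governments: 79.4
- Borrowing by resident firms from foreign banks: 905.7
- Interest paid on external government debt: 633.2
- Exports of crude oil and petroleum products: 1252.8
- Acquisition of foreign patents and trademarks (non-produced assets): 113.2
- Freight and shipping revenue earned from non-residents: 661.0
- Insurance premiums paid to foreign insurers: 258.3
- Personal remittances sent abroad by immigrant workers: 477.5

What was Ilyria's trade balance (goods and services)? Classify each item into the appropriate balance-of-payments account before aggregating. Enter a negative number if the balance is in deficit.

Goods: -1425.3 + 1252.8 = -172.5
Services: 661.0 - 337.6 - 258.3 = 65.1
Trade balance = -172.5 + 65.1 = -107.4
(Excluded from the trade balance — secondary income: official development assistance provided to other countries 253.4, pension payments received by residents from foreign governments 79.4, personal remittances sent abroad by immigrant workers 477.5; primary income: compensation earned by residents employed abroad 277.6, interest paid on external government debt 633.2; financial account: sale of domestic government bonds to non-residents 612.1, borrowing by resident firms from foreign banks 905.7; capital account: debt forgiveness received from foreign official creditors 160.4, acquisition of foreign patents and trademarks (non-produced assets) 113.2.)

-107.4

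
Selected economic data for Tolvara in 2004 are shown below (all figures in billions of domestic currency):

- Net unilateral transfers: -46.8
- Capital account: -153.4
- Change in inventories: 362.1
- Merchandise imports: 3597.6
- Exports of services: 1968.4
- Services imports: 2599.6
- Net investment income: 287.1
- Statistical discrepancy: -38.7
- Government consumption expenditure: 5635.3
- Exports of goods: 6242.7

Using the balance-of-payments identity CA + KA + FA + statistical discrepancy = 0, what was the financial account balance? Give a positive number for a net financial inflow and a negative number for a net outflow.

Goods balance = 6242.7 - 3597.6 = 2645.1
Services balance = 1968.4 - 2599.6 = -631.2
Trade balance (goods + services) = 2645.1 + (-631.2) = 2013.9
Net primary income = 287.1
Net secondary income = -46.8
Current account = 2013.9 + 287.1 + (-46.8) = 2254.2
Financial account = -(2254.2 + (-153.4) + (-38.7)) = -2062.1

-2062.1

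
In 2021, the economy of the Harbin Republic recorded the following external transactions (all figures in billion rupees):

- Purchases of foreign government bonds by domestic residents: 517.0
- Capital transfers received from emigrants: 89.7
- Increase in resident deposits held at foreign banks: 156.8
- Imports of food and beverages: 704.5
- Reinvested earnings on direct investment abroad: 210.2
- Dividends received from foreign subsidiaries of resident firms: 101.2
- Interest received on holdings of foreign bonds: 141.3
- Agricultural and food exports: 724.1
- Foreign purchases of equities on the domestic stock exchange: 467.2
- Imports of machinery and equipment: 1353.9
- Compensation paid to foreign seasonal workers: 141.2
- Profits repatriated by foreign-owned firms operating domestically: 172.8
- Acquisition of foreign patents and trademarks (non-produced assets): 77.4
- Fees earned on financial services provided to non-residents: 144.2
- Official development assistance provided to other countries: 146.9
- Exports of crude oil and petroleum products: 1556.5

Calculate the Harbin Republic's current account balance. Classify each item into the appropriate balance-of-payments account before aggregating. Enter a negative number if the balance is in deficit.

Goods: 1556.5 - 1353.9 + 724.1 - 704.5 = 222.2
Services: 144.2
Primary income: 210.2 - 141.2 + 141.3 + 101.2 - 172.8 = 138.7
Secondary income: -146.9
Current account = 222.2 + 144.2 + 138.7 + (-146.9) = 358.2
(Excluded from the current account — financial account: purchases of foreign government bonds by domestic residents 517.0, increase in resident deposits held at foreign banks 156.8, foreign purchases of equities on the domestic stock exchange 467.2; capital account: capital transfers received from emigrants 89.7, acquisition of foreign patents and trademarks (non-produced assets) 77.4.)

358.2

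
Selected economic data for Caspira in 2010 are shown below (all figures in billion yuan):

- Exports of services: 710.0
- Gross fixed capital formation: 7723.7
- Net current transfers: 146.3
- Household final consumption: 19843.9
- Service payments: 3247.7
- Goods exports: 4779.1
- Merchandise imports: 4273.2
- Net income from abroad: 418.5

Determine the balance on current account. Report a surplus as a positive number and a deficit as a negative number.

Goods balance = 4779.1 - 4273.2 = 505.9
Services balance = 710.0 - 3247.7 = -2537.7
Trade balance (goods + services) = 505.9 + (-2537.7) = -2031.8
Net primary income = 418.5
Net secondary income = 146.3
Current account = -2031.8 + 418.5 + 146.3 = -1467.0

-1467.0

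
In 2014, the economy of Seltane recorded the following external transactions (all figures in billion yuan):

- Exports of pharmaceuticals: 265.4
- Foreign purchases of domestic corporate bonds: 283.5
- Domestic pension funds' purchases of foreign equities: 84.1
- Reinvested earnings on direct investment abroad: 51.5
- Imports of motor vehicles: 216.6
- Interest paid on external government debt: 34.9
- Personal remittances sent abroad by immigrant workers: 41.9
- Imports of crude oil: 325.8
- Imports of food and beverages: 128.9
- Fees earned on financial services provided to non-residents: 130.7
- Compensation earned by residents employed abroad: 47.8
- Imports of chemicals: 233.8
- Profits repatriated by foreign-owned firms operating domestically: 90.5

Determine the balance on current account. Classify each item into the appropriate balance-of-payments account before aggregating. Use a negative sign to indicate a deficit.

Goods: -216.6 - 325.8 - 233.8 + 265.4 - 128.9 = -639.7
Services: 130.7
Primary income: -90.5 + 51.5 - 34.9 + 47.8 = -26.1
Secondary income: -41.9
Current account = (-639.7) + 130.7 + (-26.1) + (-41.9) = -577.0
(Excluded from the current account — financial account: foreign purchases of domestic corporate bonds 283.5, domestic pension funds' purchases of foreign equities 84.1.)

-577.0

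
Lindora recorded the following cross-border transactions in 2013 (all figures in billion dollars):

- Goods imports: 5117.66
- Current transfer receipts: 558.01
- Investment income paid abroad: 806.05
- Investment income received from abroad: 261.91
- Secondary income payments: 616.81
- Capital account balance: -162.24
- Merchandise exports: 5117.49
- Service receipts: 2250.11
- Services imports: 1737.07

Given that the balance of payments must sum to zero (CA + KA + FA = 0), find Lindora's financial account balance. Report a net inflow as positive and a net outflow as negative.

Goods balance = 5117.49 - 5117.66 = -0.17
Services balance = 2250.11 - 1737.07 = 513.04
Trade balance (goods + services) = -0.17 + 513.04 = 512.87
Net primary income = 261.91 - 806.05 = -544.14
Net secondary income = 558.01 - 616.81 = -58.80
Current account = 512.87 + (-544.14) + (-58.80) = -90.07
Financial account = -(-90.07 + (-162.24)) = 252.31

252.31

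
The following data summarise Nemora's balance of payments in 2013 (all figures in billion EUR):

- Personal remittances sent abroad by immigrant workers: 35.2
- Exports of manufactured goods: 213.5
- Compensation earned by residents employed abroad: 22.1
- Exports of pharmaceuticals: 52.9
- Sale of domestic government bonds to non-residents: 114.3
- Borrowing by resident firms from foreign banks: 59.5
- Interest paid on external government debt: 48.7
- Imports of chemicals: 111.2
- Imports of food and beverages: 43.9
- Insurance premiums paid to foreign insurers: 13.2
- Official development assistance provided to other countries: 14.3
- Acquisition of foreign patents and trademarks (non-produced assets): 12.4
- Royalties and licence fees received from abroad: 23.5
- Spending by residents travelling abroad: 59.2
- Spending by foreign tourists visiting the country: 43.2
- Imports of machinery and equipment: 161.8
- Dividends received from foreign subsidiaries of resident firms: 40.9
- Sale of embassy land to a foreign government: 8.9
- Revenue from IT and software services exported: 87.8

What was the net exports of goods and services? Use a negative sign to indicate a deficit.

Goods: -111.2 - 43.9 + 213.5 + 52.9 - 161.8 = -50.5
Services: 23.5 - 13.2 + 43.2 - 59.2 + 87.8 = 82.1
Trade balance = -50.5 + 82.1 = 31.6
(Excluded from the trade balance — secondary income: personal remittances sent abroad by immigrant workers 35.2, official development assistance provided to other countries 14.3; primary income: compensation earned by residents employed abroad 22.1, interest paid on external government debt 48.7, dividends received from foreign subsidiaries of resident firms 40.9; financial account: sale of domestic government bonds to non-residents 114.3, borrowing by resident firms from foreign banks 59.5; capital account: acquisition of foreign patents and trademarks (non-produced assets) 12.4, sale of embassy land to a foreign government 8.9.)

31.6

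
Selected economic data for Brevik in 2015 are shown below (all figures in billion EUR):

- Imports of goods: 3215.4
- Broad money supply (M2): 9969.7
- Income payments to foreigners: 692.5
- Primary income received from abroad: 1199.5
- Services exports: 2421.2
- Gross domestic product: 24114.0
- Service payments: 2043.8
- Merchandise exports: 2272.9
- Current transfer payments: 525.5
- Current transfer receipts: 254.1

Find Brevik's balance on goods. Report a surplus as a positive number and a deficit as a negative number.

-942.5

Goods balance = 2272.9 - 3215.4 = -942.5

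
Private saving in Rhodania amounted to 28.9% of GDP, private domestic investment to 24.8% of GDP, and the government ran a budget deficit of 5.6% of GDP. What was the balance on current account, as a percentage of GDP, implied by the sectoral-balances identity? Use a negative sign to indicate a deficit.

By the sectoral-balances identity, CA = (S_private - I) + (T - G).
Private balance = 28.9 - 24.8 = 4.1
Government balance (T - G) = -5.6
CA = 4.1 + (-5.6) = -1.5

-1.5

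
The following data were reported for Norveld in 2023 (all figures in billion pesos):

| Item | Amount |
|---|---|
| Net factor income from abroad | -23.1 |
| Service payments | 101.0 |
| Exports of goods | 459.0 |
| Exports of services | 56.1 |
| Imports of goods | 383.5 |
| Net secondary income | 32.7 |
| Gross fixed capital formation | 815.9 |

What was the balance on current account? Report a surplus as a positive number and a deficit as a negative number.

40.2

Goods balance = 459.0 - 383.5 = 75.5
Services balance = 56.1 - 101.0 = -44.9
Trade balance (goods + services) = 75.5 + (-44.9) = 30.6
Net primary income = -23.1
Net secondary income = 32.7
Current account = 30.6 + (-23.1) + 32.7 = 40.2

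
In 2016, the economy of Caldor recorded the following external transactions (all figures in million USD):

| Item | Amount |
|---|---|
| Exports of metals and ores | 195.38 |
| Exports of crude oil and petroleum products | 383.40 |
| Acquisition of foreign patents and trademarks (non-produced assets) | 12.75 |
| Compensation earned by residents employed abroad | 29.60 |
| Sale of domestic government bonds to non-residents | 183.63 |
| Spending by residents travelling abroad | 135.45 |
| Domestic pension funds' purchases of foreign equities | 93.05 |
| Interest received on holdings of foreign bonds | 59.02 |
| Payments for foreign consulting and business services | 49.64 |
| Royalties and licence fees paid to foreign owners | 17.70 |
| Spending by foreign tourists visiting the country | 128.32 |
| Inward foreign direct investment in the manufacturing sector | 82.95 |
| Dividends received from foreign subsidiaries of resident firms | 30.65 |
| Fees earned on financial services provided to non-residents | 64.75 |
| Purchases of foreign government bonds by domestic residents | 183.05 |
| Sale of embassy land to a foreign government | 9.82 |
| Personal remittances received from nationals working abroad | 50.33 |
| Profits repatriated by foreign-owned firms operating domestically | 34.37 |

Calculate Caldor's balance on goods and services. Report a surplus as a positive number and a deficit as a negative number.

569.06

Goods: 383.40 + 195.38 = 578.78
Services: 128.32 - 135.45 - 49.64 + 64.75 - 17.70 = -9.72
Trade balance = 578.78 + (-9.72) = 569.06
(Excluded from the trade balance — capital account: acquisition of foreign patents and trademarks (non-produced assets) 12.75, sale of embassy land to a foreign government 9.82; primary income: compensation earned by residents employed abroad 29.60, interest received on holdings of foreign bonds 59.02, dividends received from foreign subsidiaries of resident firms 30.65, profits repatriated by foreign-owned firms operating domestically 34.37; financial account: sale of domestic government bonds to non-residents 183.63, domestic pension funds' purchases of foreign equities 93.05, inward foreign direct investment in the manufacturing sector 82.95, purchases of foreign government bonds by domestic residents 183.05; secondary income: personal remittances received from nationals working abroad 50.33.)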